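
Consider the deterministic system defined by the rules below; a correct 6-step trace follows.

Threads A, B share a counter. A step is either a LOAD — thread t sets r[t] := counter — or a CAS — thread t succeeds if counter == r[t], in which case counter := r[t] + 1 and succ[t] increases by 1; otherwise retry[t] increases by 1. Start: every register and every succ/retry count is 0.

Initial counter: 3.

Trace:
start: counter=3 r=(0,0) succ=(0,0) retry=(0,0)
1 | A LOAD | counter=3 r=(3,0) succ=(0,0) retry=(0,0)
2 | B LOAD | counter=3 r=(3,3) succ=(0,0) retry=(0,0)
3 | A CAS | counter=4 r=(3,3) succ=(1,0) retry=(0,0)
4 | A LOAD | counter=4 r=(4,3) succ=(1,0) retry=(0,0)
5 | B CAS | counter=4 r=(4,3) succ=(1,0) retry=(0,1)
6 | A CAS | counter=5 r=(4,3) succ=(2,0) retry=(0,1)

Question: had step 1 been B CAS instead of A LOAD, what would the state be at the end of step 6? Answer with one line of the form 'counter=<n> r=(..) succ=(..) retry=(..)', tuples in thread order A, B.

counter=4 r=(3,3) succ=(0,1) retry=(2,1)

(re-executing from step 1 with the substitution; state before step 1: counter=3 r=(0,0) succ=(0,0) retry=(0,0))
1 | B CAS | counter=3 r=(0,0) succ=(0,0) retry=(0,1)
2 | B LOAD | counter=3 r=(0,3) succ=(0,0) retry=(0,1)
3 | A CAS | counter=3 r=(0,3) succ=(0,0) retry=(1,1)
4 | A LOAD | counter=3 r=(3,3) succ=(0,0) retry=(1,1)
5 | B CAS | counter=4 r=(3,3) succ=(0,1) retry=(1,1)
6 | A CAS | counter=4 r=(3,3) succ=(0,1) retry=(2,1)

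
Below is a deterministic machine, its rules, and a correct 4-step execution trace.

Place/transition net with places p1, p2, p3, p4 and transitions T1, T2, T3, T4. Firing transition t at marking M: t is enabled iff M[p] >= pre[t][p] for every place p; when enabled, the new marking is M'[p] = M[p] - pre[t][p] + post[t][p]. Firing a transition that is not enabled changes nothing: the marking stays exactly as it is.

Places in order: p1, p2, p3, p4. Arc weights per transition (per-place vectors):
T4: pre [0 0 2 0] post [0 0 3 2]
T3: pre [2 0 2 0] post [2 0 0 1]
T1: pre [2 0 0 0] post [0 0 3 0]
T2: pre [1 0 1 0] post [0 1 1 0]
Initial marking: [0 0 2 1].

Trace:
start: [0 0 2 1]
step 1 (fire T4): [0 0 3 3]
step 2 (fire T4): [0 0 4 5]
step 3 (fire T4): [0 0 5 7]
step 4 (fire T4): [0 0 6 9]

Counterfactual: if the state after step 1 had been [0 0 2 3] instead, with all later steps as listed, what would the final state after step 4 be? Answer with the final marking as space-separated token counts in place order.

0 0 5 9

state after step 1 := [0 0 2 3]
step 2 (fire T4): [0 0 3 5]
step 3 (fire T4): [0 0 4 7]
step 4 (fire T4): [0 0 5 9]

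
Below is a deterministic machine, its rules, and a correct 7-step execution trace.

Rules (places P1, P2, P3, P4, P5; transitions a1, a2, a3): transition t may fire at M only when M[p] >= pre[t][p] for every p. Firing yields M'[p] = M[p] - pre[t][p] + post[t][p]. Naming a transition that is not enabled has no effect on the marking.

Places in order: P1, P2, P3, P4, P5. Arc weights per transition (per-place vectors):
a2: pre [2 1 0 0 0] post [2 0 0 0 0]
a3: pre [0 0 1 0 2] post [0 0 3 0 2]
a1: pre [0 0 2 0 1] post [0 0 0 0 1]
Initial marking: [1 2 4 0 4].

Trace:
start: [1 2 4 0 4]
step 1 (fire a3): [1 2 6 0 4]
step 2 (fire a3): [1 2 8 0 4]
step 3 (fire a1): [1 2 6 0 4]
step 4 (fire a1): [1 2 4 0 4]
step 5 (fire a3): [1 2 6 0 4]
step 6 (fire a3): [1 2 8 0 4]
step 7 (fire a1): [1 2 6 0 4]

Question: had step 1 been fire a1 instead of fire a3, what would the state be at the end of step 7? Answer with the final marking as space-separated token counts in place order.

(re-executing from step 1 with the substitution; state before step 1: [1 2 4 0 4])
step 1 (fire a1): [1 2 2 0 4]
step 2 (fire a3): [1 2 4 0 4]
step 3 (fire a1): [1 2 2 0 4]
step 4 (fire a1): [1 2 0 0 4]
step 5 (fire a3): [1 2 0 0 4]
step 6 (fire a3): [1 2 0 0 4]
step 7 (fire a1): [1 2 0 0 4]

1 2 0 0 4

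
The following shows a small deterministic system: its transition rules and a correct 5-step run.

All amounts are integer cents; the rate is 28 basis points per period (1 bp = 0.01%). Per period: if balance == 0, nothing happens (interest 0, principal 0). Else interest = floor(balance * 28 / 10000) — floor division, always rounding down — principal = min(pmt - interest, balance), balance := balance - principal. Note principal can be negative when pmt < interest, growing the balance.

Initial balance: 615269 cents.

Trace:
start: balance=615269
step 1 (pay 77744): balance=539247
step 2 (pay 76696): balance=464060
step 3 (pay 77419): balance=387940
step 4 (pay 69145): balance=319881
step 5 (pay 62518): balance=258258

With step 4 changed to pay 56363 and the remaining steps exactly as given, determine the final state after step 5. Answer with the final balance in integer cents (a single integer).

271076

(re-executing from step 4 with the substitution; state before step 4: balance=387940)
step 4 (pay 56363): balance=332663
step 5 (pay 62518): balance=271076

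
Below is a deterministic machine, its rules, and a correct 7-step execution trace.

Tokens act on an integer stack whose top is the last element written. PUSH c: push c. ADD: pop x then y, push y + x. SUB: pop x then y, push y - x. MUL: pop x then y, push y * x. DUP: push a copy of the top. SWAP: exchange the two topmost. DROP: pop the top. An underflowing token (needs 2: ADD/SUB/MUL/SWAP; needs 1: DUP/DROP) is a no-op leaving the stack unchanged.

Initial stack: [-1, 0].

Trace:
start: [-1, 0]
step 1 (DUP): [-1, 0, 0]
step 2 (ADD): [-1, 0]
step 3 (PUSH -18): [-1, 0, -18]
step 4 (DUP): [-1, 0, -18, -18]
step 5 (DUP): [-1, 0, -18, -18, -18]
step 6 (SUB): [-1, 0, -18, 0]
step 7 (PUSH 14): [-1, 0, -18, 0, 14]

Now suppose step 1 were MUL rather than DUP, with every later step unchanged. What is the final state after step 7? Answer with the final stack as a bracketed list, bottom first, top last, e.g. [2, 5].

[0, -18, 0, 14]

(re-executing from step 1 with the substitution; state before step 1: [-1, 0])
step 1 (MUL): [0]
step 2 (ADD): [0]
step 3 (PUSH -18): [0, -18]
step 4 (DUP): [0, -18, -18]
step 5 (DUP): [0, -18, -18, -18]
step 6 (SUB): [0, -18, 0]
step 7 (PUSH 14): [0, -18, 0, 14]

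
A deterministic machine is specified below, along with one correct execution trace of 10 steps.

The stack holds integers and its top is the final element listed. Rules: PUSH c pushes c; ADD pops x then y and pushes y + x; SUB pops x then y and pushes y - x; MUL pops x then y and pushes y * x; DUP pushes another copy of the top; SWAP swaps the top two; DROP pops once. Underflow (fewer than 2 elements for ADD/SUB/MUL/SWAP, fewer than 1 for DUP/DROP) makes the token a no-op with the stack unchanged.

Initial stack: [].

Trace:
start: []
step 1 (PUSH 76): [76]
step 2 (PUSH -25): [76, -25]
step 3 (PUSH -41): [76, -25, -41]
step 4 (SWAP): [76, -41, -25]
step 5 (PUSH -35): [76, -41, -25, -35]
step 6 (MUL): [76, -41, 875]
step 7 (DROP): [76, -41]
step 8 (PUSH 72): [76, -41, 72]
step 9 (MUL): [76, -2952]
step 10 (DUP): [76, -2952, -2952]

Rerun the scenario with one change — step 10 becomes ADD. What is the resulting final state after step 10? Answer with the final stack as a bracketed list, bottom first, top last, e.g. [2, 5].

[-2876]

(re-executing from step 10 with the substitution; state before step 10: [76, -2952])
step 10 (ADD): [-2876]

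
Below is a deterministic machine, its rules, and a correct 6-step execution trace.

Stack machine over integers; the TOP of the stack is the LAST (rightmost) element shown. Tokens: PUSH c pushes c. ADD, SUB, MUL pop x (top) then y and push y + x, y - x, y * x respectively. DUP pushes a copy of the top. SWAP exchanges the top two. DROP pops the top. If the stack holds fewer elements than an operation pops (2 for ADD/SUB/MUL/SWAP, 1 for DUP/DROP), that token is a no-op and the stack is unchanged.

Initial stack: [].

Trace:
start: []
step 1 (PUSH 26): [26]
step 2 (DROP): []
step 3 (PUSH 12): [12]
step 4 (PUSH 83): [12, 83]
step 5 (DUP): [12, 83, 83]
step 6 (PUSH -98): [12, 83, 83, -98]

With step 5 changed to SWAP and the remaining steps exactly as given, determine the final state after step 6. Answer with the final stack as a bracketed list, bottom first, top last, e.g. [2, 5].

[83, 12, -98]

(re-executing from step 5 with the substitution; state before step 5: [12, 83])
step 5 (SWAP): [83, 12]
step 6 (PUSH -98): [83, 12, -98]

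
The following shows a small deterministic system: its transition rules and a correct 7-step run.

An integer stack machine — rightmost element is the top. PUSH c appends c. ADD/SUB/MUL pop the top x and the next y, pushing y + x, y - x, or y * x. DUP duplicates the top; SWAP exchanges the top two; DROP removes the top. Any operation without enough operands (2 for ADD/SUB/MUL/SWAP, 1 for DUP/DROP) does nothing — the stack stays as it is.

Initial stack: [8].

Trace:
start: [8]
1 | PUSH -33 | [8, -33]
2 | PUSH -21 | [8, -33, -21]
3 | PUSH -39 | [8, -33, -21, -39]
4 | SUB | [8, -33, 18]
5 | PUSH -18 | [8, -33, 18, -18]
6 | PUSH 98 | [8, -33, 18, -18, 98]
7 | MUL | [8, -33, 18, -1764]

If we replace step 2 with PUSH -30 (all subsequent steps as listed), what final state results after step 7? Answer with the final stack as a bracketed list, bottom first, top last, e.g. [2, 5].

(re-executing from step 2 with the substitution; state before step 2: [8, -33])
2 | PUSH -30 | [8, -33, -30]
3 | PUSH -39 | [8, -33, -30, -39]
4 | SUB | [8, -33, 9]
5 | PUSH -18 | [8, -33, 9, -18]
6 | PUSH 98 | [8, -33, 9, -18, 98]
7 | MUL | [8, -33, 9, -1764]

[8, -33, 9, -1764]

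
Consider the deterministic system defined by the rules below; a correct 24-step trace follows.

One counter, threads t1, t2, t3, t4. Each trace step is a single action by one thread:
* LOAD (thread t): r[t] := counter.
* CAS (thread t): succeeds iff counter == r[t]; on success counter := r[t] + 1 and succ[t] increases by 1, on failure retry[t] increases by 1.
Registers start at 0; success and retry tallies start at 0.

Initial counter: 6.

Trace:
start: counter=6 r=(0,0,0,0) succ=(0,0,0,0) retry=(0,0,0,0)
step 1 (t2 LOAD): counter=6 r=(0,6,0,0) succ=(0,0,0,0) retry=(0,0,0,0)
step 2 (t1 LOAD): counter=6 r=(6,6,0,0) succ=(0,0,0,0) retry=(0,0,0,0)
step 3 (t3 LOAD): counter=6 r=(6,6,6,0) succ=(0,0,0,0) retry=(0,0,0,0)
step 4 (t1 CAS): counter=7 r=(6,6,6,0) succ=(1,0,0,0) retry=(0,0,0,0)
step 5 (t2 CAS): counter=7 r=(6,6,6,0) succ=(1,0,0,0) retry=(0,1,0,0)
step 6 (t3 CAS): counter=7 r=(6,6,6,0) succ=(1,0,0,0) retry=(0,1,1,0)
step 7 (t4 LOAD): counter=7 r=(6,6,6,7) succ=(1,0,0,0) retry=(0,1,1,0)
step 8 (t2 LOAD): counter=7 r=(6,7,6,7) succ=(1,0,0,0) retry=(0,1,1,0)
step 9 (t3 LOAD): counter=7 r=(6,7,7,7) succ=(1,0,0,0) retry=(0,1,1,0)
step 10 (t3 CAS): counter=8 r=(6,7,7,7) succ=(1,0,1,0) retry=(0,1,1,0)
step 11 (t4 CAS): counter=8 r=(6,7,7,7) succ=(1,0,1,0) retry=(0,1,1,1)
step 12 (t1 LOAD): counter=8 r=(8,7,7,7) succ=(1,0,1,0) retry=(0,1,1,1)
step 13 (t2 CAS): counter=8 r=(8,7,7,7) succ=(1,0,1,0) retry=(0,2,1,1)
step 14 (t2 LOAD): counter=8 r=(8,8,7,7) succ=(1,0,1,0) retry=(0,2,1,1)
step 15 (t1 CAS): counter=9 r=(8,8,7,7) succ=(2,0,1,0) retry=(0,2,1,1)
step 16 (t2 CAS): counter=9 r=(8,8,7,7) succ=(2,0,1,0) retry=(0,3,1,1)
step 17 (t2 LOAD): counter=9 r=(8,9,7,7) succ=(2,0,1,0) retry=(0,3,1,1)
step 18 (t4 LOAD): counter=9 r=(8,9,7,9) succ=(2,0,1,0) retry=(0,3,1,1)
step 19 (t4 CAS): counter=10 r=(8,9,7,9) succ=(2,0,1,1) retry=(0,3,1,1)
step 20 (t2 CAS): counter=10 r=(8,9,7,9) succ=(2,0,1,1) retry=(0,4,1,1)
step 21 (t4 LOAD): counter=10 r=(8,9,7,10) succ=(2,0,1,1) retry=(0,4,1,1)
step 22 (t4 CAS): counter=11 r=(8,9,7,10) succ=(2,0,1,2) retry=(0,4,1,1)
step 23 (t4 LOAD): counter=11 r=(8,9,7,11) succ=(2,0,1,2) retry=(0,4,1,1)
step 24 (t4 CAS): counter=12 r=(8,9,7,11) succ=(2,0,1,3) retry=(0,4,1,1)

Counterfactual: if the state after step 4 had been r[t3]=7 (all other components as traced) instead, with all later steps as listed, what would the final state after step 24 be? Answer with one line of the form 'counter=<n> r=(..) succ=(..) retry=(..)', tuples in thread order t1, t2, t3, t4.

state after step 4 := counter=7 r=(6,6,7,0) succ=(1,0,0,0) retry=(0,0,0,0)
step 5 (t2 CAS): counter=7 r=(6,6,7,0) succ=(1,0,0,0) retry=(0,1,0,0)
step 6 (t3 CAS): counter=8 r=(6,6,7,0) succ=(1,0,1,0) retry=(0,1,0,0)
step 7 (t4 LOAD): counter=8 r=(6,6,7,8) succ=(1,0,1,0) retry=(0,1,0,0)
step 8 (t2 LOAD): counter=8 r=(6,8,7,8) succ=(1,0,1,0) retry=(0,1,0,0)
step 9 (t3 LOAD): counter=8 r=(6,8,8,8) succ=(1,0,1,0) retry=(0,1,0,0)
step 10 (t3 CAS): counter=9 r=(6,8,8,8) succ=(1,0,2,0) retry=(0,1,0,0)
step 11 (t4 CAS): counter=9 r=(6,8,8,8) succ=(1,0,2,0) retry=(0,1,0,1)
step 12 (t1 LOAD): counter=9 r=(9,8,8,8) succ=(1,0,2,0) retry=(0,1,0,1)
step 13 (t2 CAS): counter=9 r=(9,8,8,8) succ=(1,0,2,0) retry=(0,2,0,1)
step 14 (t2 LOAD): counter=9 r=(9,9,8,8) succ=(1,0,2,0) retry=(0,2,0,1)
step 15 (t1 CAS): counter=10 r=(9,9,8,8) succ=(2,0,2,0) retry=(0,2,0,1)
step 16 (t2 CAS): counter=10 r=(9,9,8,8) succ=(2,0,2,0) retry=(0,3,0,1)
step 17 (t2 LOAD): counter=10 r=(9,10,8,8) succ=(2,0,2,0) retry=(0,3,0,1)
step 18 (t4 LOAD): counter=10 r=(9,10,8,10) succ=(2,0,2,0) retry=(0,3,0,1)
step 19 (t4 CAS): counter=11 r=(9,10,8,10) succ=(2,0,2,1) retry=(0,3,0,1)
step 20 (t2 CAS): counter=11 r=(9,10,8,10) succ=(2,0,2,1) retry=(0,4,0,1)
step 21 (t4 LOAD): counter=11 r=(9,10,8,11) succ=(2,0,2,1) retry=(0,4,0,1)
step 22 (t4 CAS): counter=12 r=(9,10,8,11) succ=(2,0,2,2) retry=(0,4,0,1)
step 23 (t4 LOAD): counter=12 r=(9,10,8,12) succ=(2,0,2,2) retry=(0,4,0,1)
step 24 (t4 CAS): counter=13 r=(9,10,8,12) succ=(2,0,2,3) retry=(0,4,0,1)

counter=13 r=(9,10,8,12) succ=(2,0,2,3) retry=(0,4,0,1)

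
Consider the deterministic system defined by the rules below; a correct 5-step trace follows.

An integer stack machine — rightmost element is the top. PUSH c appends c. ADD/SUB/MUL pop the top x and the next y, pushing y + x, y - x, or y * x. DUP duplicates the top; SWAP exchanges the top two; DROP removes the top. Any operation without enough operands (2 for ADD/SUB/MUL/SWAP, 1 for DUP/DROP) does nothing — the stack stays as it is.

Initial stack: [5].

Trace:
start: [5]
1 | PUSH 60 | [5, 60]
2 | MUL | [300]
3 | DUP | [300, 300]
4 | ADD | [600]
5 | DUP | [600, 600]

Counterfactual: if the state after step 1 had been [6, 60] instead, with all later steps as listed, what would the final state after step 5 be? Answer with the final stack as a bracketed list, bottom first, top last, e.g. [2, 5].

state after step 1 := [6, 60]
2 | MUL | [360]
3 | DUP | [360, 360]
4 | ADD | [720]
5 | DUP | [720, 720]

[720, 720]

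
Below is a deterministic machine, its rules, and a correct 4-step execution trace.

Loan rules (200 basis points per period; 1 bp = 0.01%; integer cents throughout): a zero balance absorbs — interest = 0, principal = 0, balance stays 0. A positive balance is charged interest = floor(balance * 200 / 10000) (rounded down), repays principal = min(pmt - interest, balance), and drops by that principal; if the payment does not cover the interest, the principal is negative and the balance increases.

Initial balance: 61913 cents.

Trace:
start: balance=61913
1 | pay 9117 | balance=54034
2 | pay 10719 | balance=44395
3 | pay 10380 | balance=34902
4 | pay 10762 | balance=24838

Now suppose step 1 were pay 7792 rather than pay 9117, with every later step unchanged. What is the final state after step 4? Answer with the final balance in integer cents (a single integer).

26244

(re-executing from step 1 with the substitution; state before step 1: balance=61913)
1 | pay 7792 | balance=55359
2 | pay 10719 | balance=45747
3 | pay 10380 | balance=36281
4 | pay 10762 | balance=26244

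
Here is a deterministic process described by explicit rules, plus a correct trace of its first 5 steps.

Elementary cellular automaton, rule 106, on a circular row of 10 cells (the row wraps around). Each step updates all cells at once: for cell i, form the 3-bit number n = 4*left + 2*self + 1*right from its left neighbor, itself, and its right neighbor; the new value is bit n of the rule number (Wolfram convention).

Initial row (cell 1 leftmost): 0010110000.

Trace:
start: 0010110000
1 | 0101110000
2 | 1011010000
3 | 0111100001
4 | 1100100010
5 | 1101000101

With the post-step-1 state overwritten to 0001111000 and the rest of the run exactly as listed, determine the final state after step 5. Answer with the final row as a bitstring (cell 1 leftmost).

1111100001

state after step 1 := 0001111000
2 | 0011001000
3 | 0111010000
4 | 1101100000
5 | 1111100001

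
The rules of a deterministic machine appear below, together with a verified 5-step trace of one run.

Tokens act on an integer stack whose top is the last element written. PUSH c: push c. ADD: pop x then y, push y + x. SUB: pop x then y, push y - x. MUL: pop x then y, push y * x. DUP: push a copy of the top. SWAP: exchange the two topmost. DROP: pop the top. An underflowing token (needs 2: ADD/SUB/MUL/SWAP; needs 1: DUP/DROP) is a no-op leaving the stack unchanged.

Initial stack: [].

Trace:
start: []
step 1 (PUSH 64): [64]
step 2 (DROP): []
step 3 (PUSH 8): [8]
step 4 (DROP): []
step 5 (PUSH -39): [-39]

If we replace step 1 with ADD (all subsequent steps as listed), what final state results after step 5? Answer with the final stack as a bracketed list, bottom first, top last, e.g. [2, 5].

[-39]

(re-executing from step 1 with the substitution; state before step 1: [])
step 1 (ADD): []
step 2 (DROP): []
step 3 (PUSH 8): [8]
step 4 (DROP): []
step 5 (PUSH -39): [-39]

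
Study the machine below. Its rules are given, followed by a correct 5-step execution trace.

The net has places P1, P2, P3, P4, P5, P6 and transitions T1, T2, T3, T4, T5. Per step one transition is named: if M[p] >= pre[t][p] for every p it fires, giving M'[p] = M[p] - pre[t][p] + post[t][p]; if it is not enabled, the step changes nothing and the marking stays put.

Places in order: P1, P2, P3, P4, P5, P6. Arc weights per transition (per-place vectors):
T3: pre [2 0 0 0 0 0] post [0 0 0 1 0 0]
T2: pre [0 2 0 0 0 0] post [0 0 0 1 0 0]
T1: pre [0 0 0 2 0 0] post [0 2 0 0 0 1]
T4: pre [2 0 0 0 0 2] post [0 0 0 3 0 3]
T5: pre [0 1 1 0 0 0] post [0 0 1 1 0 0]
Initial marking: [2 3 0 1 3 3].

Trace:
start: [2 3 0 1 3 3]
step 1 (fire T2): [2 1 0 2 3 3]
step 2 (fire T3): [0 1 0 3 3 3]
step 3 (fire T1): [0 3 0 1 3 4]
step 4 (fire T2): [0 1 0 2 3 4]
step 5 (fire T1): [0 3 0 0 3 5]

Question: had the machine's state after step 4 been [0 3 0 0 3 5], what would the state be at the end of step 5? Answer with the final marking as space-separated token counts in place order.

state after step 4 := [0 3 0 0 3 5]
step 5 (fire T1): [0 3 0 0 3 5]

0 3 0 0 3 5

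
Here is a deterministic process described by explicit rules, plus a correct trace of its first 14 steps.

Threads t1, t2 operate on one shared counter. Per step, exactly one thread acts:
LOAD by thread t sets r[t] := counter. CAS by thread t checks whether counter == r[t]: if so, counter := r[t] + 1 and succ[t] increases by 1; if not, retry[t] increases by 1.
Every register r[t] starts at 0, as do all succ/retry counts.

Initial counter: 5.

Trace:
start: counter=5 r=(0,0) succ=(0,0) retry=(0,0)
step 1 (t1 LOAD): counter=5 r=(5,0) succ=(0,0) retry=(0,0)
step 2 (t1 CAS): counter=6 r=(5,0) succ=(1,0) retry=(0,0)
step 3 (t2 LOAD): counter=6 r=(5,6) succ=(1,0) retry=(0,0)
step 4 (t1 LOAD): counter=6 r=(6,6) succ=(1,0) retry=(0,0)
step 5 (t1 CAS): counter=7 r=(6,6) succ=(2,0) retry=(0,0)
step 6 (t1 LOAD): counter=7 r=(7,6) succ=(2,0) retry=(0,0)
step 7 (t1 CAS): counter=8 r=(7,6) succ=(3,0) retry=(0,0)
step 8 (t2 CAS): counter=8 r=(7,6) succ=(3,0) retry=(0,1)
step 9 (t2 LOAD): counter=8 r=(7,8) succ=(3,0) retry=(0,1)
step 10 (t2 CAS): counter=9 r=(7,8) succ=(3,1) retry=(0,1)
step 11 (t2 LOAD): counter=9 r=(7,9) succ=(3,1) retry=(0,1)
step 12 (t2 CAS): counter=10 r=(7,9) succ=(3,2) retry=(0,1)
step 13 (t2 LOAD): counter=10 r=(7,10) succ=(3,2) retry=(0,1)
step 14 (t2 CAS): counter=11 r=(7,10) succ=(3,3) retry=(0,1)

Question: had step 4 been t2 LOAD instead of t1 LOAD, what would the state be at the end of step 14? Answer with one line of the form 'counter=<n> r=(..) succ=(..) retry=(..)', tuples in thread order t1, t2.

counter=10 r=(6,9) succ=(2,3) retry=(1,1)

(re-executing from step 4 with the substitution; state before step 4: counter=6 r=(5,6) succ=(1,0) retry=(0,0))
step 4 (t2 LOAD): counter=6 r=(5,6) succ=(1,0) retry=(0,0)
step 5 (t1 CAS): counter=6 r=(5,6) succ=(1,0) retry=(1,0)
step 6 (t1 LOAD): counter=6 r=(6,6) succ=(1,0) retry=(1,0)
step 7 (t1 CAS): counter=7 r=(6,6) succ=(2,0) retry=(1,0)
step 8 (t2 CAS): counter=7 r=(6,6) succ=(2,0) retry=(1,1)
step 9 (t2 LOAD): counter=7 r=(6,7) succ=(2,0) retry=(1,1)
step 10 (t2 CAS): counter=8 r=(6,7) succ=(2,1) retry=(1,1)
step 11 (t2 LOAD): counter=8 r=(6,8) succ=(2,1) retry=(1,1)
step 12 (t2 CAS): counter=9 r=(6,8) succ=(2,2) retry=(1,1)
step 13 (t2 LOAD): counter=9 r=(6,9) succ=(2,2) retry=(1,1)
step 14 (t2 CAS): counter=10 r=(6,9) succ=(2,3) retry=(1,1)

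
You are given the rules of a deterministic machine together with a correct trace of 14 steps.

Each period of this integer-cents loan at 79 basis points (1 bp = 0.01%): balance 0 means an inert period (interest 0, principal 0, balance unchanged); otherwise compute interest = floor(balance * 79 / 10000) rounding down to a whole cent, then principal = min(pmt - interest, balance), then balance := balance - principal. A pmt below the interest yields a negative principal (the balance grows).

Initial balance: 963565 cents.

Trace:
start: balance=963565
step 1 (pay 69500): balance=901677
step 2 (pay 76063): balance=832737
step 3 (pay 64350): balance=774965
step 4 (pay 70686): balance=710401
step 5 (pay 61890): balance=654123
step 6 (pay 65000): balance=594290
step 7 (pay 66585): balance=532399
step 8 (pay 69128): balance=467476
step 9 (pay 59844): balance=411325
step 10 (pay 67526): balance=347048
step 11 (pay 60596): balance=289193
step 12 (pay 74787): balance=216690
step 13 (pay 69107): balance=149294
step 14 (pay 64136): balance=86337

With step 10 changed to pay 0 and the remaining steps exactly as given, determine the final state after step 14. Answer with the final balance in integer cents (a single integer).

156023

(re-executing from step 10 with the substitution; state before step 10: balance=411325)
step 10 (pay 0): balance=414574
step 11 (pay 60596): balance=357253
step 12 (pay 74787): balance=285288
step 13 (pay 69107): balance=218434
step 14 (pay 64136): balance=156023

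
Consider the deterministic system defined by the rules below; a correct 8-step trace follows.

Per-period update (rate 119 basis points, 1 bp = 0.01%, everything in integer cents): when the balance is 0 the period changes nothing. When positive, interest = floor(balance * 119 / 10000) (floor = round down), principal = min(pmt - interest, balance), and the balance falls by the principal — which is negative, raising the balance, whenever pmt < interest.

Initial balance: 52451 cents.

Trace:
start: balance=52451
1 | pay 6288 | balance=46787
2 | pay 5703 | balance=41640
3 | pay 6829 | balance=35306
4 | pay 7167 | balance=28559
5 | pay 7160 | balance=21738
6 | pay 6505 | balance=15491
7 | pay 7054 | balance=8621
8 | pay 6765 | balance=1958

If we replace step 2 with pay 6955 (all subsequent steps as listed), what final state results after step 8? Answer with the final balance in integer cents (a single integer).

614

(re-executing from step 2 with the substitution; state before step 2: balance=46787)
2 | pay 6955 | balance=40388
3 | pay 6829 | balance=34039
4 | pay 7167 | balance=27277
5 | pay 7160 | balance=20441
6 | pay 6505 | balance=14179
7 | pay 7054 | balance=7293
8 | pay 6765 | balance=614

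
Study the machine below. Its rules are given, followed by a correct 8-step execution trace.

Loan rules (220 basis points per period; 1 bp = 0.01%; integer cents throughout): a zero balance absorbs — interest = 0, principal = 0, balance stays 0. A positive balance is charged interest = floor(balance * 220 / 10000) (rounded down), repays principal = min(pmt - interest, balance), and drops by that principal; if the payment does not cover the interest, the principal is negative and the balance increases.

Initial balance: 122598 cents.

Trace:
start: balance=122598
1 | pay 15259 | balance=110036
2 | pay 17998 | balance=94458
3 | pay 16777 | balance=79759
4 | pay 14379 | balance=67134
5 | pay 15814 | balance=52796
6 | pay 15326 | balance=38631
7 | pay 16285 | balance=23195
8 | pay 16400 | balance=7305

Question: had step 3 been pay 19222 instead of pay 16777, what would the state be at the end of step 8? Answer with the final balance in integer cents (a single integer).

(re-executing from step 3 with the substitution; state before step 3: balance=94458)
3 | pay 19222 | balance=77314
4 | pay 14379 | balance=64635
5 | pay 15814 | balance=50242
6 | pay 15326 | balance=36021
7 | pay 16285 | balance=20528
8 | pay 16400 | balance=4579

4579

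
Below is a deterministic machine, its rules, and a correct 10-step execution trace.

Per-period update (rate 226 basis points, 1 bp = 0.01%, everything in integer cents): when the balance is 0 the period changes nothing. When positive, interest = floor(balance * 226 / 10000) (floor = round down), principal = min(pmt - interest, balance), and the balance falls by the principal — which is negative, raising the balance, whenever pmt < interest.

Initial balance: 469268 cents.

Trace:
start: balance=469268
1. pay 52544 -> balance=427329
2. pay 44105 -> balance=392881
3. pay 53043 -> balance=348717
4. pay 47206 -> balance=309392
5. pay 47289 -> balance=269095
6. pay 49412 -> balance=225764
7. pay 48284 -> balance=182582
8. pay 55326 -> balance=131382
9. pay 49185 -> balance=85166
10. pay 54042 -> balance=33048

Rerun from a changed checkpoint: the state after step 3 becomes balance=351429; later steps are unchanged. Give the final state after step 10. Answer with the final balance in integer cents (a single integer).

36217

state after step 3 := balance=351429
4. pay 47206 -> balance=312165
5. pay 47289 -> balance=271930
6. pay 49412 -> balance=228663
7. pay 48284 -> balance=185546
8. pay 55326 -> balance=134413
9. pay 49185 -> balance=88265
10. pay 54042 -> balance=36217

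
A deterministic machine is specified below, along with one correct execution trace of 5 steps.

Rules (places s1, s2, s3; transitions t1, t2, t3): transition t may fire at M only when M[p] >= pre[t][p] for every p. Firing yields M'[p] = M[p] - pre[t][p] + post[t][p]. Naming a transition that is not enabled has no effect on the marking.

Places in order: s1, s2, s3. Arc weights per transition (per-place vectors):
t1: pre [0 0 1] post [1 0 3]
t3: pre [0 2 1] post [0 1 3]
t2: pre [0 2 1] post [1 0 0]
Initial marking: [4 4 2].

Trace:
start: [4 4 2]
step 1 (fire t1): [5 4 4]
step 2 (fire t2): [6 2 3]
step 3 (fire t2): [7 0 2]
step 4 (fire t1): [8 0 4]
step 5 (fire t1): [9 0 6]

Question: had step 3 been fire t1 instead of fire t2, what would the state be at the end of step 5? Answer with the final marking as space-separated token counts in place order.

(re-executing from step 3 with the substitution; state before step 3: [6 2 3])
step 3 (fire t1): [7 2 5]
step 4 (fire t1): [8 2 7]
step 5 (fire t1): [9 2 9]

9 2 9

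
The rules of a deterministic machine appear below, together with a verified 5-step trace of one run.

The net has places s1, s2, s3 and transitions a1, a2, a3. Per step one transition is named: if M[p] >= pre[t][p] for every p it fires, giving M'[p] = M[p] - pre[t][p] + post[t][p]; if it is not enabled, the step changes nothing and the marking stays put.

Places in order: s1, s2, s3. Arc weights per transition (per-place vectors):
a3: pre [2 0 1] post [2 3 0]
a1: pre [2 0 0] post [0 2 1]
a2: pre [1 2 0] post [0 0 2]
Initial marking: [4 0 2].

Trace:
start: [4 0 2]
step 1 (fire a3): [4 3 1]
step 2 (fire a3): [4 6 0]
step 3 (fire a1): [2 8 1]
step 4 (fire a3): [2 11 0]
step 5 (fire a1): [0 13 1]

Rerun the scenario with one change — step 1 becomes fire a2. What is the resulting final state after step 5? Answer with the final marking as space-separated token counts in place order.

0 10 2

(re-executing from step 1 with the substitution; state before step 1: [4 0 2])
step 1 (fire a2): [4 0 2]
step 2 (fire a3): [4 3 1]
step 3 (fire a1): [2 5 2]
step 4 (fire a3): [2 8 1]
step 5 (fire a1): [0 10 2]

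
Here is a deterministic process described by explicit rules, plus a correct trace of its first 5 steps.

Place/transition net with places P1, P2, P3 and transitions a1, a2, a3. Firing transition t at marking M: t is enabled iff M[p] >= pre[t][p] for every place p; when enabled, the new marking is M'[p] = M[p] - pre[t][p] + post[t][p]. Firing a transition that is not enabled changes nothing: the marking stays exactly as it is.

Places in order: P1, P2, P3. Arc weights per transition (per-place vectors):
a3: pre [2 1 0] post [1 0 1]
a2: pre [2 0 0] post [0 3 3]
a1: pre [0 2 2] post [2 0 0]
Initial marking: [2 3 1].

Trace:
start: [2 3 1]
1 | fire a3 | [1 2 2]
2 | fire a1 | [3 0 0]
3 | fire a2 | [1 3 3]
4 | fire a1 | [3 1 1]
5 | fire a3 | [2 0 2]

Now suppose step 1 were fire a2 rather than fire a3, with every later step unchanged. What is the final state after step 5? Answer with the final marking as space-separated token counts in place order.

(re-executing from step 1 with the substitution; state before step 1: [2 3 1])
1 | fire a2 | [0 6 4]
2 | fire a1 | [2 4 2]
3 | fire a2 | [0 7 5]
4 | fire a1 | [2 5 3]
5 | fire a3 | [1 4 4]

1 4 4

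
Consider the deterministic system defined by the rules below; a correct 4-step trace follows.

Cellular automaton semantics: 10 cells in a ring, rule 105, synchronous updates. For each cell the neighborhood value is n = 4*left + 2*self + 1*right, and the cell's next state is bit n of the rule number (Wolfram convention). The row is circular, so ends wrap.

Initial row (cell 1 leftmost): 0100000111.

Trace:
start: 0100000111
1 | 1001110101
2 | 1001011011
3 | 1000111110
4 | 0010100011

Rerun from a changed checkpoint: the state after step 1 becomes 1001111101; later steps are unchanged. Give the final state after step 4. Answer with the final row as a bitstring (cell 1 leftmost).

state after step 1 := 1001111101
2 | 1001000111
3 | 1000010100
4 | 0011001000

0011001000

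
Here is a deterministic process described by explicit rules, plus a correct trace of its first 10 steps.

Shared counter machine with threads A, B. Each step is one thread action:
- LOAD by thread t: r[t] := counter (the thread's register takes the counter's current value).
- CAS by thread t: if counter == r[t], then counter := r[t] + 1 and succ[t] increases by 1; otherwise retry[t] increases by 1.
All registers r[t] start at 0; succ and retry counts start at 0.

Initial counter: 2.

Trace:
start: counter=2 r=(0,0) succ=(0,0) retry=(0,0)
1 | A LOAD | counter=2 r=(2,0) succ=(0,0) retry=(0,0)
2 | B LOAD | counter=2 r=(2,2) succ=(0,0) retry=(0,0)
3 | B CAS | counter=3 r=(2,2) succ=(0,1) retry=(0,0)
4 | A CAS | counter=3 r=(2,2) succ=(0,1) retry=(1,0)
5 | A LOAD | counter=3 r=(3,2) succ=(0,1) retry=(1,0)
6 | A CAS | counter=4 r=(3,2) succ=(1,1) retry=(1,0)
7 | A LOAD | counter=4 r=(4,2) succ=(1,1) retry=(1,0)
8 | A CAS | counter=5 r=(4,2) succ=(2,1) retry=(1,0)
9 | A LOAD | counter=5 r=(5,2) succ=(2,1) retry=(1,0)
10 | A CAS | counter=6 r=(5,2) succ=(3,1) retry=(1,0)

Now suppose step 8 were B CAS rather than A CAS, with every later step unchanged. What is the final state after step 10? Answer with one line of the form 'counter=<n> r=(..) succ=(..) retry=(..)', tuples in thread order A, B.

(re-executing from step 8 with the substitution; state before step 8: counter=4 r=(4,2) succ=(1,1) retry=(1,0))
8 | B CAS | counter=4 r=(4,2) succ=(1,1) retry=(1,1)
9 | A LOAD | counter=4 r=(4,2) succ=(1,1) retry=(1,1)
10 | A CAS | counter=5 r=(4,2) succ=(2,1) retry=(1,1)

counter=5 r=(4,2) succ=(2,1) retry=(1,1)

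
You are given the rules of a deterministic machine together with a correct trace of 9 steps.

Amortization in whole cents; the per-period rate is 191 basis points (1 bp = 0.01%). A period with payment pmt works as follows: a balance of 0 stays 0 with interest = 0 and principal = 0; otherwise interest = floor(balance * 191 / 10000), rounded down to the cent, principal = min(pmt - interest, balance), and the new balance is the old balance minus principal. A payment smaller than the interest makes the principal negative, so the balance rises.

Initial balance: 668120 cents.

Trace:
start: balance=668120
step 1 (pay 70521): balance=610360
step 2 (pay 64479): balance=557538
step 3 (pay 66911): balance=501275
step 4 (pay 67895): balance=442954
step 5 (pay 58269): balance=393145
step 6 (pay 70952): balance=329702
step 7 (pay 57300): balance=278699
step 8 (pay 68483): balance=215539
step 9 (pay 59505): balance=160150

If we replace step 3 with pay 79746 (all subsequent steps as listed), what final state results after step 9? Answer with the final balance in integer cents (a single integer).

(re-executing from step 3 with the substitution; state before step 3: balance=557538)
step 3 (pay 79746): balance=488440
step 4 (pay 67895): balance=429874
step 5 (pay 58269): balance=379815
step 6 (pay 70952): balance=316117
step 7 (pay 57300): balance=264854
step 8 (pay 68483): balance=201429
step 9 (pay 59505): balance=145771

145771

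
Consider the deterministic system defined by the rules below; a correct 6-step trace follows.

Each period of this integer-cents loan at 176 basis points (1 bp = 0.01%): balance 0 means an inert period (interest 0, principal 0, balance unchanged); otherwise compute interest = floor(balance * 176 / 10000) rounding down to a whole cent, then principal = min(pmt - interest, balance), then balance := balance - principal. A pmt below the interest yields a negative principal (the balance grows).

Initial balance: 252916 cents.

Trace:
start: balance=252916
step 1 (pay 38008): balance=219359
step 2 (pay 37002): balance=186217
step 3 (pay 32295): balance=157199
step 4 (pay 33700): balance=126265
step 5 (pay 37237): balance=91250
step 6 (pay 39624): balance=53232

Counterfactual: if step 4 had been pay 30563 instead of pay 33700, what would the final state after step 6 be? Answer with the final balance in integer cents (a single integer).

56480

(re-executing from step 4 with the substitution; state before step 4: balance=157199)
step 4 (pay 30563): balance=129402
step 5 (pay 37237): balance=94442
step 6 (pay 39624): balance=56480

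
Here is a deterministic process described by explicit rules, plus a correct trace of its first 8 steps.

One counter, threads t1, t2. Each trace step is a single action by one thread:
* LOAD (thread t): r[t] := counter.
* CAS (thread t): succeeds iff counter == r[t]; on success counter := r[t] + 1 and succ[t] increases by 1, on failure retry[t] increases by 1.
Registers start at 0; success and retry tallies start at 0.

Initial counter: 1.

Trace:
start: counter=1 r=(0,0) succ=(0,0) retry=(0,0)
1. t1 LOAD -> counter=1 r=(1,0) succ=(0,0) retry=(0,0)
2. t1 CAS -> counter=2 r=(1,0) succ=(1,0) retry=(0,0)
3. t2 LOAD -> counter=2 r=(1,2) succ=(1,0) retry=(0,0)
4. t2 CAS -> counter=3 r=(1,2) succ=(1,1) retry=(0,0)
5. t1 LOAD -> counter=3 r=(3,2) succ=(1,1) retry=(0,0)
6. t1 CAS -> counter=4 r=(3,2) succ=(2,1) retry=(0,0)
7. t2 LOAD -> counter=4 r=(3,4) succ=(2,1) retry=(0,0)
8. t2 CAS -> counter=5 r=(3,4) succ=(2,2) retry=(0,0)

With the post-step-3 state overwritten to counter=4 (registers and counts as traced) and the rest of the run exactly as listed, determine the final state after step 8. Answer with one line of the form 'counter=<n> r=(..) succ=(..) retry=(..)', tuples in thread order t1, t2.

counter=6 r=(4,5) succ=(2,1) retry=(0,1)

state after step 3 := counter=4 r=(1,2) succ=(1,0) retry=(0,0)
4. t2 CAS -> counter=4 r=(1,2) succ=(1,0) retry=(0,1)
5. t1 LOAD -> counter=4 r=(4,2) succ=(1,0) retry=(0,1)
6. t1 CAS -> counter=5 r=(4,2) succ=(2,0) retry=(0,1)
7. t2 LOAD -> counter=5 r=(4,5) succ=(2,0) retry=(0,1)
8. t2 CAS -> counter=6 r=(4,5) succ=(2,1) retry=(0,1)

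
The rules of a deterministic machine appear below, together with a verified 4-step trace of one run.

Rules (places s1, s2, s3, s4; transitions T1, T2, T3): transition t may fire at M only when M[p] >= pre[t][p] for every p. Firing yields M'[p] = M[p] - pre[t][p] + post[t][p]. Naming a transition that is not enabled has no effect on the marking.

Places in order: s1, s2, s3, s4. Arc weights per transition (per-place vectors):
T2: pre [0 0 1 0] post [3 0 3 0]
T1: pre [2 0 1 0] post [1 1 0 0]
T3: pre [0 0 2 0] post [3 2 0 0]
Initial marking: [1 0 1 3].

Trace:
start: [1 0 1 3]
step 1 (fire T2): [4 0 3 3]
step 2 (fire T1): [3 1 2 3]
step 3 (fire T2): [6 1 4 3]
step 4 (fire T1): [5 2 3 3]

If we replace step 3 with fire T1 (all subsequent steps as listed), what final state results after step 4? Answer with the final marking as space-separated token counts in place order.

(re-executing from step 3 with the substitution; state before step 3: [3 1 2 3])
step 3 (fire T1): [2 2 1 3]
step 4 (fire T1): [1 3 0 3]

1 3 0 3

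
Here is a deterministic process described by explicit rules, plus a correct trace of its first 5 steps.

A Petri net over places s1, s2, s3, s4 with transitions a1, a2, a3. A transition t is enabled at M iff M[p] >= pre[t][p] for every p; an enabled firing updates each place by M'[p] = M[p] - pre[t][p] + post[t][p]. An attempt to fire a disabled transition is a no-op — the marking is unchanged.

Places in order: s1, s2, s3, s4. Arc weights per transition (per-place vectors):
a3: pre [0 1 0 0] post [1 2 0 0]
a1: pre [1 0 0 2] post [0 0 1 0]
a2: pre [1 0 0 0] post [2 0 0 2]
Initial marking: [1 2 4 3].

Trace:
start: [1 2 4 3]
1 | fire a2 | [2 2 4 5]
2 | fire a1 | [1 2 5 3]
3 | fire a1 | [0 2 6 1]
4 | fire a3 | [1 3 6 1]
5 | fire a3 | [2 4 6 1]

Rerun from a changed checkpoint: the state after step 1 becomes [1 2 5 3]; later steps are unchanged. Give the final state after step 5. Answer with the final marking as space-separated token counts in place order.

2 4 6 1

state after step 1 := [1 2 5 3]
2 | fire a1 | [0 2 6 1]
3 | fire a1 | [0 2 6 1]
4 | fire a3 | [1 3 6 1]
5 | fire a3 | [2 4 6 1]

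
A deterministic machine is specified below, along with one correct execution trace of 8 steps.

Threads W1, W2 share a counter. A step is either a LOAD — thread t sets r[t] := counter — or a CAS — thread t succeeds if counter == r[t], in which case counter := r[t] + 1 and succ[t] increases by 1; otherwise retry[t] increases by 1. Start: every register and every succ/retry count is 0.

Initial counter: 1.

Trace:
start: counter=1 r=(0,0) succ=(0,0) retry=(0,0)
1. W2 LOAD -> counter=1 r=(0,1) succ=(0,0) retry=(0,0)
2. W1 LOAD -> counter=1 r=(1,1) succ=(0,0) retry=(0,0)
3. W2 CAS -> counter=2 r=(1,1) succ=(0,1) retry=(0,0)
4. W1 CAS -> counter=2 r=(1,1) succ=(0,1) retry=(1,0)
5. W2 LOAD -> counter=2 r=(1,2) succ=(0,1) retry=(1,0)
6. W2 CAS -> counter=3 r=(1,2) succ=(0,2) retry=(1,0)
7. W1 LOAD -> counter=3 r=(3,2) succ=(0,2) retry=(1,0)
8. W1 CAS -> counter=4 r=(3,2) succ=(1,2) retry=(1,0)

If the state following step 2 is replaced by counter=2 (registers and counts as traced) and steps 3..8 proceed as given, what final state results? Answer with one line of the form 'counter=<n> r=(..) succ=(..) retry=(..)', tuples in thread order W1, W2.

state after step 2 := counter=2 r=(1,1) succ=(0,0) retry=(0,0)
3. W2 CAS -> counter=2 r=(1,1) succ=(0,0) retry=(0,1)
4. W1 CAS -> counter=2 r=(1,1) succ=(0,0) retry=(1,1)
5. W2 LOAD -> counter=2 r=(1,2) succ=(0,0) retry=(1,1)
6. W2 CAS -> counter=3 r=(1,2) succ=(0,1) retry=(1,1)
7. W1 LOAD -> counter=3 r=(3,2) succ=(0,1) retry=(1,1)
8. W1 CAS -> counter=4 r=(3,2) succ=(1,1) retry=(1,1)

counter=4 r=(3,2) succ=(1,1) retry=(1,1)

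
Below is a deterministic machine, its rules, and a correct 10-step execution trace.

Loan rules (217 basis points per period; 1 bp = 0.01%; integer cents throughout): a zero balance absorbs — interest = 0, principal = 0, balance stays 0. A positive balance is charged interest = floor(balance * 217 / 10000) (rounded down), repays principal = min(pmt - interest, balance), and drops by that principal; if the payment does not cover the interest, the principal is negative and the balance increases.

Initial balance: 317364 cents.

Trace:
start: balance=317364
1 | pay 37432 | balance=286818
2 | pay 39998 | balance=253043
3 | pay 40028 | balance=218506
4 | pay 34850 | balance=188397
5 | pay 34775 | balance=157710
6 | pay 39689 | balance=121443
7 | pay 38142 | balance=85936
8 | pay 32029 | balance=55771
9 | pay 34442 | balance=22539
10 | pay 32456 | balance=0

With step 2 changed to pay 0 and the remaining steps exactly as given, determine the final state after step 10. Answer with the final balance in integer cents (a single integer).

(re-executing from step 2 with the substitution; state before step 2: balance=286818)
2 | pay 0 | balance=293041
3 | pay 40028 | balance=259371
4 | pay 34850 | balance=230149
5 | pay 34775 | balance=200368
6 | pay 39689 | balance=165026
7 | pay 38142 | balance=130465
8 | pay 32029 | balance=101267
9 | pay 34442 | balance=69022
10 | pay 32456 | balance=38063

38063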